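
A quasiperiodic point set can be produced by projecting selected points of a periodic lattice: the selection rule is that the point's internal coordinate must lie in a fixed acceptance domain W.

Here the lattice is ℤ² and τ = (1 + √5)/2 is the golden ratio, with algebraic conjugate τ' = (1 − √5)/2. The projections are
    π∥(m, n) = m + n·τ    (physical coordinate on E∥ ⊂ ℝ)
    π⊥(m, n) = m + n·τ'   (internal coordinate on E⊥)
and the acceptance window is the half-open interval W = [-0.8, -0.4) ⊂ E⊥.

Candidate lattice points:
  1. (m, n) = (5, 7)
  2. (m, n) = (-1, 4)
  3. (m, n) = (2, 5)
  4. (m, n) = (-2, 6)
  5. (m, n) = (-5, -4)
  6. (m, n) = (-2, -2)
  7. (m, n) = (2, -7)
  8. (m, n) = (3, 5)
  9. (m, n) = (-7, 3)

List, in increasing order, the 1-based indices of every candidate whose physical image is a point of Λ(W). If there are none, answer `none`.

6

Compute τ' = (1−√5)/2 = -0.61803, so π⊥(m,n) = m -0.61803·n.
#1 (5,7): internal coord 5 + (7)·τ' = +0.67376; +0.67376 ∉ [-0.8, -0.4) → out
#2 (-1,4): internal coord -1 + (4)·τ' = -3.47214; -3.47214 ∉ [-0.8, -0.4) → out
#3 (2,5): internal coord 2 + (5)·τ' = -1.09017; -1.09017 ∉ [-0.8, -0.4) → out
#4 (-2,6): internal coord -2 + (6)·τ' = -5.70820; -5.70820 ∉ [-0.8, -0.4) → out
#5 (-5,-4): internal coord -5 + (-4)·τ' = -2.52786; -2.52786 ∉ [-0.8, -0.4) → out
#6 (-2,-2): internal coord -2 + (-2)·τ' = -0.76393; -0.76393 ∈ [-0.8, -0.4) → IN Λ
#7 (2,-7): internal coord 2 + (-7)·τ' = +6.32624; +6.32624 ∉ [-0.8, -0.4) → out
#8 (3,5): internal coord 3 + (5)·τ' = -0.09017; -0.09017 ∉ [-0.8, -0.4) → out
#9 (-7,3): internal coord -7 + (3)·τ' = -8.85410; -8.85410 ∉ [-0.8, -0.4) → out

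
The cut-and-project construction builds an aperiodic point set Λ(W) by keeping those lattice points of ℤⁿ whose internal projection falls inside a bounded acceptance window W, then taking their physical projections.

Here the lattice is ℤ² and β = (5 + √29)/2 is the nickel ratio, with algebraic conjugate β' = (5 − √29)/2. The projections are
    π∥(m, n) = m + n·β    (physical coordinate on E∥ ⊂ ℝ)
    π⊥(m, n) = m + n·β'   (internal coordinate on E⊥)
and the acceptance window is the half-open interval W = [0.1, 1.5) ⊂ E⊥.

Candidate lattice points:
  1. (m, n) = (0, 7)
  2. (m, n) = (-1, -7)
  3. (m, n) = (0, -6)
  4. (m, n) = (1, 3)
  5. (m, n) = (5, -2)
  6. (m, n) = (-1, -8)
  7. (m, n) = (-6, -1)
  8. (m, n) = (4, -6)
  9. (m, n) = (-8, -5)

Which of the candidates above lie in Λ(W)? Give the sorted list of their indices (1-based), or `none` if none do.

β' = (5−√29)/2 ≈ -0.192582.
candidate 1: (m,n)=(0,7) → π∥ = 0+7·β ≈ 36.348077, π⊥ = 0+7·β' ≈ -1.348077 ∉ [0.1, 1.5) ⇒ out
candidate 2: (m,n)=(-1,-7) → π∥ = -1-7·β ≈ -37.348077, π⊥ = -1-7·β' ≈ 0.348077 ∈ [0.1, 1.5) ⇒ IN Λ
candidate 3: (m,n)=(0,-6) → π∥ = 0-6·β ≈ -31.155494, π⊥ = 0-6·β' ≈ 1.155494 ∈ [0.1, 1.5) ⇒ IN Λ
candidate 4: (m,n)=(1,3) → π∥ = 1+3·β ≈ 16.577747, π⊥ = 1+3·β' ≈ 0.422253 ∈ [0.1, 1.5) ⇒ IN Λ
candidate 5: (m,n)=(5,-2) → π∥ = 5-2·β ≈ -5.385165, π⊥ = 5-2·β' ≈ 5.385165 ∉ [0.1, 1.5) ⇒ out
candidate 6: (m,n)=(-1,-8) → π∥ = -1-8·β ≈ -42.540659, π⊥ = -1-8·β' ≈ 0.540659 ∈ [0.1, 1.5) ⇒ IN Λ
candidate 7: (m,n)=(-6,-1) → π∥ = -6-1·β ≈ -11.192582, π⊥ = -6-1·β' ≈ -5.807418 ∉ [0.1, 1.5) ⇒ out
candidate 8: (m,n)=(4,-6) → π∥ = 4-6·β ≈ -27.155494, π⊥ = 4-6·β' ≈ 5.155494 ∉ [0.1, 1.5) ⇒ out
candidate 9: (m,n)=(-8,-5) → π∥ = -8-5·β ≈ -33.962912, π⊥ = -8-5·β' ≈ -7.037088 ∉ [0.1, 1.5) ⇒ out

2, 3, 4, 6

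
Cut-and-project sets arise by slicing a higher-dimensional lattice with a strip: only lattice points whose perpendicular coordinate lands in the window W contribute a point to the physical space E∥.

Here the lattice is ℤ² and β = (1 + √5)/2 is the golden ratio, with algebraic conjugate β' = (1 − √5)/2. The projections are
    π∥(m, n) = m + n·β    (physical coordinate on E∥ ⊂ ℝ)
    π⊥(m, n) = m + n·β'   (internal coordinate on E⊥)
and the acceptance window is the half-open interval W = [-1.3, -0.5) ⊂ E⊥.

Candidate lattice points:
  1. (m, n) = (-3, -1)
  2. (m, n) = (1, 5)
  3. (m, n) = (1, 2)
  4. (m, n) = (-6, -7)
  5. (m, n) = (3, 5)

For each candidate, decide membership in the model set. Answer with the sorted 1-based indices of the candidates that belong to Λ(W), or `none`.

none

β' = (1−√5)/2 ≈ -0.618034.
[1] lift (-3,-1): star map gives -2.381966; window check -1.3 ≤ -2.381966 < -0.5 is false → out
[2] lift (1,5): star map gives -2.090170; window check -1.3 ≤ -2.090170 < -0.5 is false → out
[3] lift (1,2): star map gives -0.236068; window check -1.3 ≤ -0.236068 < -0.5 is false → out
[4] lift (-6,-7): star map gives -1.673762; window check -1.3 ≤ -1.673762 < -0.5 is false → out
[5] lift (3,5): star map gives -0.090170; window check -1.3 ≤ -0.090170 < -0.5 is false → out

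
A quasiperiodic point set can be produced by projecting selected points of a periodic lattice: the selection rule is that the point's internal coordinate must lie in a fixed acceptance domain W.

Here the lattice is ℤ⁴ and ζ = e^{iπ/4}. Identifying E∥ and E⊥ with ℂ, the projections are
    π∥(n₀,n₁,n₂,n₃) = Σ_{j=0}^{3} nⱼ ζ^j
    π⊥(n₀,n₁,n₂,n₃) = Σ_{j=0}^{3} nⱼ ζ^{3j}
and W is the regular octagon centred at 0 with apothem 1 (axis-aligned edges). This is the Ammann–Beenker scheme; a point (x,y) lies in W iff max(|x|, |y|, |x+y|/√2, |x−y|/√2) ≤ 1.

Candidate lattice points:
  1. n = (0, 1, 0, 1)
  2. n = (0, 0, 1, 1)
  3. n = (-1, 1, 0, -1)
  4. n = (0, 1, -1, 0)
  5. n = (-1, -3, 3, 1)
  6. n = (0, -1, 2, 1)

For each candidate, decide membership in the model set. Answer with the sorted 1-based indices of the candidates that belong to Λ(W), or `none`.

π⊥(n) = n₀ + n₁ζ³ + n₂ζ⁶ + n₃ζ⁹ where ζ = e^{iπ/4}.
#1 (0, 1, 0, 1): internal (0.0000, 1.4142); octagon support 1.4142 vs apothem 1 → ∉ W
#2 (0, 0, 1, 1): internal (0.7071, -0.2929); octagon support 0.7071 vs apothem 1 → ∈ W
#3 (-1, 1, 0, -1): internal (-2.4142, 0.0000); octagon support 2.4142 vs apothem 1 → ∉ W
#4 (0, 1, -1, 0): internal (-0.7071, 1.7071); octagon support 1.7071 vs apothem 1 → ∉ W
#5 (-1, -3, 3, 1): internal (1.8284, -4.4142); octagon support 4.4142 vs apothem 1 → ∉ W
#6 (0, -1, 2, 1): internal (1.4142, -2.0000); octagon support 2.4142 vs apothem 1 → ∉ W

2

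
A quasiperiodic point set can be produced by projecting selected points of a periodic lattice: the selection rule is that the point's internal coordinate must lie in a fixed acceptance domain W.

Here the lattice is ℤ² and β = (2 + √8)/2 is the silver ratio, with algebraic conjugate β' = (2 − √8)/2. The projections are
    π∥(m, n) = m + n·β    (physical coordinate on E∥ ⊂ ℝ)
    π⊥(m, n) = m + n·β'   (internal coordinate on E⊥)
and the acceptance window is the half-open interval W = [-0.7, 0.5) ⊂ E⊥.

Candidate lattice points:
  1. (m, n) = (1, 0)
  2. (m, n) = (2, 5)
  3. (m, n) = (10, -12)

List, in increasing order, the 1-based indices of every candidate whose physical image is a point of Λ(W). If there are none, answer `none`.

2

β' = (2−√8)/2 ≈ -0.414214.
#1 (1,0): internal coord 1 + (0)·β' = +1.000000; +1.000000 ∉ [-0.7, 0.5) → out
#2 (2,5): internal coord 2 + (5)·β' = -0.071068; -0.071068 ∈ [-0.7, 0.5) → IN Λ
#3 (10,-12): internal coord 10 + (-12)·β' = +14.970563; +14.970563 ∉ [-0.7, 0.5) → out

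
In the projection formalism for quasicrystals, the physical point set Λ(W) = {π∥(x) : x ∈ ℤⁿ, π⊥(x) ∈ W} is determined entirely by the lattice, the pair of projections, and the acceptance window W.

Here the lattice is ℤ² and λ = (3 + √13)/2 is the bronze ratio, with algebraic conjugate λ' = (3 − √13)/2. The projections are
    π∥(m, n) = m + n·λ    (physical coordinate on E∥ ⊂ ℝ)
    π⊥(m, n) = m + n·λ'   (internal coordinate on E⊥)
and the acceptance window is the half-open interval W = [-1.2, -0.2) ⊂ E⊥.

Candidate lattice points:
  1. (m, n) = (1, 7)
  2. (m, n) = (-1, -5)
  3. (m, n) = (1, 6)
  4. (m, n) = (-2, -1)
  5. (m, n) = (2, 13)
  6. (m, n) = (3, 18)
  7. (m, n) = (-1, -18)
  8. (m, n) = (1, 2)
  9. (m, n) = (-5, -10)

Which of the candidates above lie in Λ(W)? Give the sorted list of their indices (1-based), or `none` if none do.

1, 3

Numerically λ ≈ 3.30278 and λ' = −1/λ ≈ -0.30278.
candidate 1: (m,n)=(1,7) → π∥ = 1+7·λ ≈ 24.11943, π⊥ = 1+7·λ' ≈ -1.11943 ∈ [-1.2, -0.2) ⇒ IN Λ
candidate 2: (m,n)=(-1,-5) → π∥ = -1-5·λ ≈ -17.51388, π⊥ = -1-5·λ' ≈ 0.51388 ∉ [-1.2, -0.2) ⇒ out
candidate 3: (m,n)=(1,6) → π∥ = 1+6·λ ≈ 20.81665, π⊥ = 1+6·λ' ≈ -0.81665 ∈ [-1.2, -0.2) ⇒ IN Λ
candidate 4: (m,n)=(-2,-1) → π∥ = -2-1·λ ≈ -5.30278, π⊥ = -2-1·λ' ≈ -1.69722 ∉ [-1.2, -0.2) ⇒ out
candidate 5: (m,n)=(2,13) → π∥ = 2+13·λ ≈ 44.93608, π⊥ = 2+13·λ' ≈ -1.93608 ∉ [-1.2, -0.2) ⇒ out
candidate 6: (m,n)=(3,18) → π∥ = 3+18·λ ≈ 62.44996, π⊥ = 3+18·λ' ≈ -2.44996 ∉ [-1.2, -0.2) ⇒ out
candidate 7: (m,n)=(-1,-18) → π∥ = -1-18·λ ≈ -60.44996, π⊥ = -1-18·λ' ≈ 4.44996 ∉ [-1.2, -0.2) ⇒ out
candidate 8: (m,n)=(1,2) → π∥ = 1+2·λ ≈ 7.60555, π⊥ = 1+2·λ' ≈ 0.39445 ∉ [-1.2, -0.2) ⇒ out
candidate 9: (m,n)=(-5,-10) → π∥ = -5-10·λ ≈ -38.02776, π⊥ = -5-10·λ' ≈ -1.97224 ∉ [-1.2, -0.2) ⇒ out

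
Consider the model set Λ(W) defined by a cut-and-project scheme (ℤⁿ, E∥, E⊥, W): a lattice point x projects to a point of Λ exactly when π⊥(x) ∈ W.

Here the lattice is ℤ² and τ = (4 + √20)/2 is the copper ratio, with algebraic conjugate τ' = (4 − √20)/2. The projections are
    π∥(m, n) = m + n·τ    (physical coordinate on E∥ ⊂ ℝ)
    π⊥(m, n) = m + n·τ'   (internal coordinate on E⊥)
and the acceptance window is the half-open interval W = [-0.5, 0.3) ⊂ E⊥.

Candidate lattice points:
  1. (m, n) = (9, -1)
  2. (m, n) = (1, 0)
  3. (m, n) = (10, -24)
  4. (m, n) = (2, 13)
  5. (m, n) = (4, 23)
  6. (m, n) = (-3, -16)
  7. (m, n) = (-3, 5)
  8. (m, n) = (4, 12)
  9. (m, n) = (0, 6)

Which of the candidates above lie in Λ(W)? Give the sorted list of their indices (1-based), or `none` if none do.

Numerically τ ≈ 4.2361 and τ' = −1/τ ≈ -0.2361.
[1] lift (9,-1): star map gives 9.2361; window check -0.5 ≤ 9.2361 < 0.3 is false → out
[2] lift (1,0): star map gives 1.0000; window check -0.5 ≤ 1.0000 < 0.3 is false → out
[3] lift (10,-24): star map gives 15.6656; window check -0.5 ≤ 15.6656 < 0.3 is false → out
[4] lift (2,13): star map gives -1.0689; window check -0.5 ≤ -1.0689 < 0.3 is false → out
[5] lift (4,23): star map gives -1.4296; window check -0.5 ≤ -1.4296 < 0.3 is false → out
[6] lift (-3,-16): star map gives 0.7771; window check -0.5 ≤ 0.7771 < 0.3 is false → out
[7] lift (-3,5): star map gives -4.1803; window check -0.5 ≤ -4.1803 < 0.3 is false → out
[8] lift (4,12): star map gives 1.1672; window check -0.5 ≤ 1.1672 < 0.3 is false → out
[9] lift (0,6): star map gives -1.4164; window check -0.5 ≤ -1.4164 < 0.3 is false → out

none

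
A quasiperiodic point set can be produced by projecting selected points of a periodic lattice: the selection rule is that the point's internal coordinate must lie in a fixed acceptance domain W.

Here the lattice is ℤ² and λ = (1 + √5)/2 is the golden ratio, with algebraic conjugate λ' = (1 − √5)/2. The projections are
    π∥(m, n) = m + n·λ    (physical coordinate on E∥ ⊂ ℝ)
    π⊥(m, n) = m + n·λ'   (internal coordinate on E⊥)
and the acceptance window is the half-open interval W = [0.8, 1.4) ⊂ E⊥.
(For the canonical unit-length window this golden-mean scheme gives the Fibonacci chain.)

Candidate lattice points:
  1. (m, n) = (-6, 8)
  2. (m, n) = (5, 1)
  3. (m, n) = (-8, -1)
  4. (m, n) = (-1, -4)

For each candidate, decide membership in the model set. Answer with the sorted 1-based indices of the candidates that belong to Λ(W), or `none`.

Numerically λ ≈ 1.61803 and λ' = −1/λ ≈ -0.61803.
candidate 1: (m,n)=(-6,8) → π∥ = -6+8·λ ≈ 6.94427, π⊥ = -6+8·λ' ≈ -10.94427 ∉ [0.8, 1.4) ⇒ out
candidate 2: (m,n)=(5,1) → π∥ = 5+1·λ ≈ 6.61803, π⊥ = 5+1·λ' ≈ 4.38197 ∉ [0.8, 1.4) ⇒ out
candidate 3: (m,n)=(-8,-1) → π∥ = -8-1·λ ≈ -9.61803, π⊥ = -8-1·λ' ≈ -7.38197 ∉ [0.8, 1.4) ⇒ out
candidate 4: (m,n)=(-1,-4) → π∥ = -1-4·λ ≈ -7.47214, π⊥ = -1-4·λ' ≈ 1.47214 ∉ [0.8, 1.4) ⇒ out

none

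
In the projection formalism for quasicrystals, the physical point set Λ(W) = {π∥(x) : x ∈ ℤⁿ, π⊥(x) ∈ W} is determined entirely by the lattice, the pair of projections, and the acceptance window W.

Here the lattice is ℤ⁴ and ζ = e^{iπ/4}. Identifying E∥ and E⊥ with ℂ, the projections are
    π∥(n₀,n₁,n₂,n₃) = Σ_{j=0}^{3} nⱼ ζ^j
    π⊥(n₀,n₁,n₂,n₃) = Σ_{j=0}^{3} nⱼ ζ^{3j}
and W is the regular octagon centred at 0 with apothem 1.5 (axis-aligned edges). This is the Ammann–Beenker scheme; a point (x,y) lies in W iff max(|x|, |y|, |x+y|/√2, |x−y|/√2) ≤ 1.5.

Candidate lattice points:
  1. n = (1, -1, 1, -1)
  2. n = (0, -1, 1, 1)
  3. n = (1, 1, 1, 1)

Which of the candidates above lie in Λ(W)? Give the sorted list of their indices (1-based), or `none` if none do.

3

Internal map: ζ^{3j} for j=0..3 gives (1,0), (−√2/2,√2/2), (0,−1), (√2/2,√2/2).
candidate 1: n = (1, -1, 1, -1) → π⊥ ≈ (+1.00000, -2.41421); max(|x|,|y|,|x±y|/√2) = 2.41421 > 1.5 ⇒ ∉ W
candidate 2: n = (0, -1, 1, 1) → π⊥ ≈ (+1.41421, -1.00000); max(|x|,|y|,|x±y|/√2) = 1.70711 > 1.5 ⇒ ∉ W
candidate 3: n = (1, 1, 1, 1) → π⊥ ≈ (+1.00000, +0.41421); max(|x|,|y|,|x±y|/√2) = 1.00000 ≤ 1.5 ⇒ ∈ W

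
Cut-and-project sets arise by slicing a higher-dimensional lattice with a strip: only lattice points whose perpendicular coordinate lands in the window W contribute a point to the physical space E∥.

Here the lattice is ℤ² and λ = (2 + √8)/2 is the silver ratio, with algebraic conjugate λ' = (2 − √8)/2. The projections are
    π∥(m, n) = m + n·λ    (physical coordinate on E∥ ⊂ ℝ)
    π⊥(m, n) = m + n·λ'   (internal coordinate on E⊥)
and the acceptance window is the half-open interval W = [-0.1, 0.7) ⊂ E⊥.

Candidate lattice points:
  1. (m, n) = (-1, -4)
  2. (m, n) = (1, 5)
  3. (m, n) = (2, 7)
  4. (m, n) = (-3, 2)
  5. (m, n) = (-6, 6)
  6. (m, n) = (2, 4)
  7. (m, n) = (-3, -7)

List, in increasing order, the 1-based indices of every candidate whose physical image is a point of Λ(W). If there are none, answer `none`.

1, 6

λ' = (2−√8)/2 ≈ -0.4142.
[1] lift (-1,-4): star map gives 0.6569; window check -0.1 ≤ 0.6569 < 0.7 is true → IN Λ
[2] lift (1,5): star map gives -1.0711; window check -0.1 ≤ -1.0711 < 0.7 is false → out
[3] lift (2,7): star map gives -0.8995; window check -0.1 ≤ -0.8995 < 0.7 is false → out
[4] lift (-3,2): star map gives -3.8284; window check -0.1 ≤ -3.8284 < 0.7 is false → out
[5] lift (-6,6): star map gives -8.4853; window check -0.1 ≤ -8.4853 < 0.7 is false → out
[6] lift (2,4): star map gives 0.3431; window check -0.1 ≤ 0.3431 < 0.7 is true → IN Λ
[7] lift (-3,-7): star map gives -0.1005; window check -0.1 ≤ -0.1005 < 0.7 is false → out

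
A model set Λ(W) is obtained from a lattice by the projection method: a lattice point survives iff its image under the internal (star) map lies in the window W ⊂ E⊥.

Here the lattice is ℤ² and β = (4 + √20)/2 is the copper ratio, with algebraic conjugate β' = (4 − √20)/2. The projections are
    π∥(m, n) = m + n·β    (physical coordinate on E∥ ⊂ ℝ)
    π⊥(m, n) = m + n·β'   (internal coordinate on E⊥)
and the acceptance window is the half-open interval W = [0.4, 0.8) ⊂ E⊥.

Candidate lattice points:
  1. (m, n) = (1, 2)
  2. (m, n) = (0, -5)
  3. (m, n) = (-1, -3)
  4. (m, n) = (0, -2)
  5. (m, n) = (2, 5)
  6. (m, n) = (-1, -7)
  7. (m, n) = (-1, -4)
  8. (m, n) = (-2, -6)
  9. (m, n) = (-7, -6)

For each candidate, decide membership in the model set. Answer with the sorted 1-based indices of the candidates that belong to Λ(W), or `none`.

Compute β' = (4−√20)/2 = -0.23607, so π⊥(m,n) = m -0.23607·n.
candidate 1: (m,n)=(1,2) → π∥ = 1+2·β ≈ 9.47214, π⊥ = 1+2·β' ≈ 0.52786 ∈ [0.4, 0.8) ⇒ IN Λ
candidate 2: (m,n)=(0,-5) → π∥ = 0-5·β ≈ -21.18034, π⊥ = 0-5·β' ≈ 1.18034 ∉ [0.4, 0.8) ⇒ out
candidate 3: (m,n)=(-1,-3) → π∥ = -1-3·β ≈ -13.70820, π⊥ = -1-3·β' ≈ -0.29180 ∉ [0.4, 0.8) ⇒ out
candidate 4: (m,n)=(0,-2) → π∥ = 0-2·β ≈ -8.47214, π⊥ = 0-2·β' ≈ 0.47214 ∈ [0.4, 0.8) ⇒ IN Λ
candidate 5: (m,n)=(2,5) → π∥ = 2+5·β ≈ 23.18034, π⊥ = 2+5·β' ≈ 0.81966 ∉ [0.4, 0.8) ⇒ out
candidate 6: (m,n)=(-1,-7) → π∥ = -1-7·β ≈ -30.65248, π⊥ = -1-7·β' ≈ 0.65248 ∈ [0.4, 0.8) ⇒ IN Λ
candidate 7: (m,n)=(-1,-4) → π∥ = -1-4·β ≈ -17.94427, π⊥ = -1-4·β' ≈ -0.05573 ∉ [0.4, 0.8) ⇒ out
candidate 8: (m,n)=(-2,-6) → π∥ = -2-6·β ≈ -27.41641, π⊥ = -2-6·β' ≈ -0.58359 ∉ [0.4, 0.8) ⇒ out
candidate 9: (m,n)=(-7,-6) → π∥ = -7-6·β ≈ -32.41641, π⊥ = -7-6·β' ≈ -5.58359 ∉ [0.4, 0.8) ⇒ out

1, 4, 6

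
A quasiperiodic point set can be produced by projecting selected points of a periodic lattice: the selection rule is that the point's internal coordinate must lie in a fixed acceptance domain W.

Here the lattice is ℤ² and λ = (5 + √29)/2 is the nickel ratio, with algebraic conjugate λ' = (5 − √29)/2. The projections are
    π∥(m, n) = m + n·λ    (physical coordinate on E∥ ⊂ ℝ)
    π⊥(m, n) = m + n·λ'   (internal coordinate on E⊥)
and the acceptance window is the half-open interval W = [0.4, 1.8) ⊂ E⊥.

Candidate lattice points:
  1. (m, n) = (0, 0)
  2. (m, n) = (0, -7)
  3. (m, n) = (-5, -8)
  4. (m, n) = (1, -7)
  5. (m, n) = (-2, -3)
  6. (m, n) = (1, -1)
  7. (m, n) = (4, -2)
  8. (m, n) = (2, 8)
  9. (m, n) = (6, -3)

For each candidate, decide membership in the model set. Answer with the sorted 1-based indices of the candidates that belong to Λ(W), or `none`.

2, 6, 8

λ' = (5−√29)/2 ≈ -0.19258.
candidate 1: (m,n)=(0,0) → π∥ = 0+0·λ ≈ 0.00000, π⊥ = 0+0·λ' ≈ 0.00000 ∉ [0.4, 1.8) ⇒ out
candidate 2: (m,n)=(0,-7) → π∥ = 0-7·λ ≈ -36.34808, π⊥ = 0-7·λ' ≈ 1.34808 ∈ [0.4, 1.8) ⇒ IN Λ
candidate 3: (m,n)=(-5,-8) → π∥ = -5-8·λ ≈ -46.54066, π⊥ = -5-8·λ' ≈ -3.45934 ∉ [0.4, 1.8) ⇒ out
candidate 4: (m,n)=(1,-7) → π∥ = 1-7·λ ≈ -35.34808, π⊥ = 1-7·λ' ≈ 2.34808 ∉ [0.4, 1.8) ⇒ out
candidate 5: (m,n)=(-2,-3) → π∥ = -2-3·λ ≈ -17.57775, π⊥ = -2-3·λ' ≈ -1.42225 ∉ [0.4, 1.8) ⇒ out
candidate 6: (m,n)=(1,-1) → π∥ = 1-1·λ ≈ -4.19258, π⊥ = 1-1·λ' ≈ 1.19258 ∈ [0.4, 1.8) ⇒ IN Λ
candidate 7: (m,n)=(4,-2) → π∥ = 4-2·λ ≈ -6.38516, π⊥ = 4-2·λ' ≈ 4.38516 ∉ [0.4, 1.8) ⇒ out
candidate 8: (m,n)=(2,8) → π∥ = 2+8·λ ≈ 43.54066, π⊥ = 2+8·λ' ≈ 0.45934 ∈ [0.4, 1.8) ⇒ IN Λ
candidate 9: (m,n)=(6,-3) → π∥ = 6-3·λ ≈ -9.57775, π⊥ = 6-3·λ' ≈ 6.57775 ∉ [0.4, 1.8) ⇒ out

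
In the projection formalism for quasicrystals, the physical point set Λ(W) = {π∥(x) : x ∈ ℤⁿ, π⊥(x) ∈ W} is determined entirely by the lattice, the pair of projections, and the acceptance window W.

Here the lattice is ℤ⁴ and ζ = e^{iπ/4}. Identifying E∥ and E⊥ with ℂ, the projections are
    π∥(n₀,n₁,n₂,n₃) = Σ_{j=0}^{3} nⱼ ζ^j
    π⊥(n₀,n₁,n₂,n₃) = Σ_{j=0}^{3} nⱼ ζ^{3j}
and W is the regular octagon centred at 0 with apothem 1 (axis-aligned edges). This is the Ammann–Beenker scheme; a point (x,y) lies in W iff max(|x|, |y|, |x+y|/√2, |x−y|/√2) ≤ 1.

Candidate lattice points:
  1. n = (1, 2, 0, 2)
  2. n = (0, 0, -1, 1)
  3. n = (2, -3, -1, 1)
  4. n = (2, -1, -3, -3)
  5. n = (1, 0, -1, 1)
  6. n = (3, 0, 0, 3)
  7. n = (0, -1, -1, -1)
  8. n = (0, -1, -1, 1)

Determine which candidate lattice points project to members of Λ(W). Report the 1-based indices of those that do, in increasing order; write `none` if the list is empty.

4, 7

π⊥(n) = n₀ + n₁ζ³ + n₂ζ⁶ + n₃ζ⁹ where ζ = e^{iπ/4}.
candidate 1: n = (1, 2, 0, 2) → π⊥ ≈ (+1.000000, +2.828427); max(|x|,|y|,|x±y|/√2) = 2.828427 > 1 ⇒ ∉ W
candidate 2: n = (0, 0, -1, 1) → π⊥ ≈ (+0.707107, +1.707107); max(|x|,|y|,|x±y|/√2) = 1.707107 > 1 ⇒ ∉ W
candidate 3: n = (2, -3, -1, 1) → π⊥ ≈ (+4.828427, -0.414214); max(|x|,|y|,|x±y|/√2) = 4.828427 > 1 ⇒ ∉ W
candidate 4: n = (2, -1, -3, -3) → π⊥ ≈ (+0.585786, +0.171573); max(|x|,|y|,|x±y|/√2) = 0.585786 ≤ 1 ⇒ ∈ W
candidate 5: n = (1, 0, -1, 1) → π⊥ ≈ (+1.707107, +1.707107); max(|x|,|y|,|x±y|/√2) = 2.414214 > 1 ⇒ ∉ W
candidate 6: n = (3, 0, 0, 3) → π⊥ ≈ (+5.121320, +2.121320); max(|x|,|y|,|x±y|/√2) = 5.121320 > 1 ⇒ ∉ W
candidate 7: n = (0, -1, -1, -1) → π⊥ ≈ (+0.000000, -0.414214); max(|x|,|y|,|x±y|/√2) = 0.414214 ≤ 1 ⇒ ∈ W
candidate 8: n = (0, -1, -1, 1) → π⊥ ≈ (+1.414214, +1.000000); max(|x|,|y|,|x±y|/√2) = 1.707107 > 1 ⇒ ∉ W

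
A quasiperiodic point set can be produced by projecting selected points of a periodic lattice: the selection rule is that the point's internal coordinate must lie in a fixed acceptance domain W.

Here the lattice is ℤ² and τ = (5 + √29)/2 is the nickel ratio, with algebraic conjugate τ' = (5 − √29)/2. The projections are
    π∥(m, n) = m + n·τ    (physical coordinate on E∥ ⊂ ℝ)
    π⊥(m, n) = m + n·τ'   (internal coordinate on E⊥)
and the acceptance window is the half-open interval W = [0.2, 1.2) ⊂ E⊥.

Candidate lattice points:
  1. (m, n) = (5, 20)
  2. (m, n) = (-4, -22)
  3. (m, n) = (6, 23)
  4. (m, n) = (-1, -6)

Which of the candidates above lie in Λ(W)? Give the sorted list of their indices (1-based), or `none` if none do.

1, 2

Compute τ' = (5−√29)/2 = -0.1926, so π⊥(m,n) = m -0.1926·n.
#1 (5,20): internal coord 5 + (20)·τ' = +1.1484; +1.1484 ∈ [0.2, 1.2) → IN Λ
#2 (-4,-22): internal coord -4 + (-22)·τ' = +0.2368; +0.2368 ∈ [0.2, 1.2) → IN Λ
#3 (6,23): internal coord 6 + (23)·τ' = +1.5706; +1.5706 ∉ [0.2, 1.2) → out
#4 (-1,-6): internal coord -1 + (-6)·τ' = +0.1555; +0.1555 ∉ [0.2, 1.2) → out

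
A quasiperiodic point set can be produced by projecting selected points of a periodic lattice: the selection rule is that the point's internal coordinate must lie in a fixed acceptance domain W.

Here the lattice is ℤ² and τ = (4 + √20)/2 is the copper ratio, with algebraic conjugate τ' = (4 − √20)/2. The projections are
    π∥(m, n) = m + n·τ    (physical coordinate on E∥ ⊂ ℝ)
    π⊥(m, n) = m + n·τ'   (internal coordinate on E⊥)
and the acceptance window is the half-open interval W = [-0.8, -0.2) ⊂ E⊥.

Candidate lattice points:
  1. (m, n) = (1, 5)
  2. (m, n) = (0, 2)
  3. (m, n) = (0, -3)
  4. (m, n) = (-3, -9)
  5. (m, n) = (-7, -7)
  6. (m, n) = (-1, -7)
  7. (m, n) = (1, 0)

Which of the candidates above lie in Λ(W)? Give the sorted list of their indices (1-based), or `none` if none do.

2

Compute τ' = (4−√20)/2 = -0.236068, so π⊥(m,n) = m -0.236068·n.
#1 (1,5): internal coord 1 + (5)·τ' = -0.180340; -0.180340 ∉ [-0.8, -0.2) → out
#2 (0,2): internal coord 0 + (2)·τ' = -0.472136; -0.472136 ∈ [-0.8, -0.2) → IN Λ
#3 (0,-3): internal coord 0 + (-3)·τ' = +0.708204; +0.708204 ∉ [-0.8, -0.2) → out
#4 (-3,-9): internal coord -3 + (-9)·τ' = -0.875388; -0.875388 ∉ [-0.8, -0.2) → out
#5 (-7,-7): internal coord -7 + (-7)·τ' = -5.347524; -5.347524 ∉ [-0.8, -0.2) → out
#6 (-1,-7): internal coord -1 + (-7)·τ' = +0.652476; +0.652476 ∉ [-0.8, -0.2) → out
#7 (1,0): internal coord 1 + (0)·τ' = +1.000000; +1.000000 ∉ [-0.8, -0.2) → out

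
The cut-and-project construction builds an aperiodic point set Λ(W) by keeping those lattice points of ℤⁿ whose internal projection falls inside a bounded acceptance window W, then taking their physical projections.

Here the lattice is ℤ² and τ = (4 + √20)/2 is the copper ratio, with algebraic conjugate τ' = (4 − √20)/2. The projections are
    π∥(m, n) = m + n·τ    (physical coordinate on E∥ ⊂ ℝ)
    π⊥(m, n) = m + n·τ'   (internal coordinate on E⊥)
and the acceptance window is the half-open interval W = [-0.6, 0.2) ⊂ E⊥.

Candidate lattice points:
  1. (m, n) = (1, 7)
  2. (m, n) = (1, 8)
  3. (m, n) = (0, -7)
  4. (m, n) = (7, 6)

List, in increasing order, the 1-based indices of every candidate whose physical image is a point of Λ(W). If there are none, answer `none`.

τ' = (4−√20)/2 ≈ -0.236068.
[1] lift (1,7): star map gives -0.652476; window check -0.6 ≤ -0.652476 < 0.2 is false → out
[2] lift (1,8): star map gives -0.888544; window check -0.6 ≤ -0.888544 < 0.2 is false → out
[3] lift (0,-7): star map gives 1.652476; window check -0.6 ≤ 1.652476 < 0.2 is false → out
[4] lift (7,6): star map gives 5.583592; window check -0.6 ≤ 5.583592 < 0.2 is false → out

none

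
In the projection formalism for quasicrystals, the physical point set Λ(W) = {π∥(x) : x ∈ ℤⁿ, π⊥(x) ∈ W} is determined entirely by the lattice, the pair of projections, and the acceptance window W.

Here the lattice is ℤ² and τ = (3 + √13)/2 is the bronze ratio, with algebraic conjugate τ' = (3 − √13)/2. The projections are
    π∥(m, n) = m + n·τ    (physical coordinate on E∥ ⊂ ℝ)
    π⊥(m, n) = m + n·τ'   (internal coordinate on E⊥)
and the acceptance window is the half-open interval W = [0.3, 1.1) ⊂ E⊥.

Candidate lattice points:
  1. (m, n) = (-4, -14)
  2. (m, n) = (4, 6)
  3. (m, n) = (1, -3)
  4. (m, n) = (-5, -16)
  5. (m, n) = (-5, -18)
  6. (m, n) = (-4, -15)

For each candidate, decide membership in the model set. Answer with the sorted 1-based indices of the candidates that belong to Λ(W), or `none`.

Numerically τ ≈ 3.30278 and τ' = −1/τ ≈ -0.30278.
[1] lift (-4,-14): star map gives 0.23886; window check 0.3 ≤ 0.23886 < 1.1 is false → out
[2] lift (4,6): star map gives 2.18335; window check 0.3 ≤ 2.18335 < 1.1 is false → out
[3] lift (1,-3): star map gives 1.90833; window check 0.3 ≤ 1.90833 < 1.1 is false → out
[4] lift (-5,-16): star map gives -0.15559; window check 0.3 ≤ -0.15559 < 1.1 is false → out
[5] lift (-5,-18): star map gives 0.44996; window check 0.3 ≤ 0.44996 < 1.1 is true → IN Λ
[6] lift (-4,-15): star map gives 0.54163; window check 0.3 ≤ 0.54163 < 1.1 is true → IN Λ

5, 6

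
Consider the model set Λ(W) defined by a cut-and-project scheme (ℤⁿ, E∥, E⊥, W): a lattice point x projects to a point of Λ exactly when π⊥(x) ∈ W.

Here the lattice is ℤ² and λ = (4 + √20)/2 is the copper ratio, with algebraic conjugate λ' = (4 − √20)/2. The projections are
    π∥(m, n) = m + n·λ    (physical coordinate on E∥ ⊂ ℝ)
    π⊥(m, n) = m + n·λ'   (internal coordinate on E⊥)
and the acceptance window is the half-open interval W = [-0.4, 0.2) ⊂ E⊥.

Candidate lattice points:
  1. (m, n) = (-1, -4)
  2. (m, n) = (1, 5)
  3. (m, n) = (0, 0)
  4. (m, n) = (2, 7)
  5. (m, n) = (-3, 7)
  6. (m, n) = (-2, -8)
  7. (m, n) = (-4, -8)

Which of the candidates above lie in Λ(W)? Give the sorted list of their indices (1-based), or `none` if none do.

1, 2, 3, 6

Numerically λ ≈ 4.23607 and λ' = −1/λ ≈ -0.23607.
[1] lift (-1,-4): star map gives -0.05573; window check -0.4 ≤ -0.05573 < 0.2 is true → IN Λ
[2] lift (1,5): star map gives -0.18034; window check -0.4 ≤ -0.18034 < 0.2 is true → IN Λ
[3] lift (0,0): star map gives 0.00000; window check -0.4 ≤ 0.00000 < 0.2 is true → IN Λ
[4] lift (2,7): star map gives 0.34752; window check -0.4 ≤ 0.34752 < 0.2 is false → out
[5] lift (-3,7): star map gives -4.65248; window check -0.4 ≤ -4.65248 < 0.2 is false → out
[6] lift (-2,-8): star map gives -0.11146; window check -0.4 ≤ -0.11146 < 0.2 is true → IN Λ
[7] lift (-4,-8): star map gives -2.11146; window check -0.4 ≤ -2.11146 < 0.2 is false → out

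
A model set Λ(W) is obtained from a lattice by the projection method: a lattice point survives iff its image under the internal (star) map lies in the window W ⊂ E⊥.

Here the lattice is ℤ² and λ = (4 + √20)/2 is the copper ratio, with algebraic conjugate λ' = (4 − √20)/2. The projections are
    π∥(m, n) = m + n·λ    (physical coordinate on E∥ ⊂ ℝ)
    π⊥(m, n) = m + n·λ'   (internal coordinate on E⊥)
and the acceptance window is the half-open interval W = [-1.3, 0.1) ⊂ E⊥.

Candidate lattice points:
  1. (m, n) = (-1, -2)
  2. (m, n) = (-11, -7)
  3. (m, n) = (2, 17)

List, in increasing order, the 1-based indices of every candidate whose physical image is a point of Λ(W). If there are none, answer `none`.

1

Compute λ' = (4−√20)/2 = -0.23607, so π⊥(m,n) = m -0.23607·n.
[1] lift (-1,-2): star map gives -0.52786; window check -1.3 ≤ -0.52786 < 0.1 is true → IN Λ
[2] lift (-11,-7): star map gives -9.34752; window check -1.3 ≤ -9.34752 < 0.1 is false → out
[3] lift (2,17): star map gives -2.01316; window check -1.3 ≤ -2.01316 < 0.1 is false → out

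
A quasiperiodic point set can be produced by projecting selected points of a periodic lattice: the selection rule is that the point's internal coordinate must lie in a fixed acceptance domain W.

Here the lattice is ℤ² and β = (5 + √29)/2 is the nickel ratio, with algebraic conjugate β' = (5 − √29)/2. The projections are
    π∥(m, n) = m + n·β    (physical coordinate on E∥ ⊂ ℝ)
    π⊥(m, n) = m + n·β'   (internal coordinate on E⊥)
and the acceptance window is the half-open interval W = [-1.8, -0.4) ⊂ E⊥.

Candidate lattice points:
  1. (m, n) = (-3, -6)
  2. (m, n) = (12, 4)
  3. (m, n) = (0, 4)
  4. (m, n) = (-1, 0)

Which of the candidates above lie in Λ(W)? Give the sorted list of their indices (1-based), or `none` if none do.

3, 4

β' = (5−√29)/2 ≈ -0.192582.
candidate 1: (m,n)=(-3,-6) → π∥ = -3-6·β ≈ -34.155494, π⊥ = -3-6·β' ≈ -1.844506 ∉ [-1.8, -0.4) ⇒ out
candidate 2: (m,n)=(12,4) → π∥ = 12+4·β ≈ 32.770330, π⊥ = 12+4·β' ≈ 11.229670 ∉ [-1.8, -0.4) ⇒ out
candidate 3: (m,n)=(0,4) → π∥ = 0+4·β ≈ 20.770330, π⊥ = 0+4·β' ≈ -0.770330 ∈ [-1.8, -0.4) ⇒ IN Λ
candidate 4: (m,n)=(-1,0) → π∥ = -1+0·β ≈ -1.000000, π⊥ = -1+0·β' ≈ -1.000000 ∈ [-1.8, -0.4) ⇒ IN Λ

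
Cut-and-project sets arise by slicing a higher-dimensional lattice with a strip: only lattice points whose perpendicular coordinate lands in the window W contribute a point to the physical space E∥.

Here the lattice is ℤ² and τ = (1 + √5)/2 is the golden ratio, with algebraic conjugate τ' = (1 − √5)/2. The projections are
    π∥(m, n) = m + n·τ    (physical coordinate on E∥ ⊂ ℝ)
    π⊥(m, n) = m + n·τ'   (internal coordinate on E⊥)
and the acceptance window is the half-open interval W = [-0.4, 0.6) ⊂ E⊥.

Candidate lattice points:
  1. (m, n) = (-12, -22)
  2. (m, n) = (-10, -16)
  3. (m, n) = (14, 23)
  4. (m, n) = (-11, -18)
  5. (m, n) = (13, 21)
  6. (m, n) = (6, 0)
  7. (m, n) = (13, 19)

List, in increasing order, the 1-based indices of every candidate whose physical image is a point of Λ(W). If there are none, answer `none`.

τ' = (1−√5)/2 ≈ -0.6180.
[1] lift (-12,-22): star map gives 1.5967; window check -0.4 ≤ 1.5967 < 0.6 is false → out
[2] lift (-10,-16): star map gives -0.1115; window check -0.4 ≤ -0.1115 < 0.6 is true → IN Λ
[3] lift (14,23): star map gives -0.2148; window check -0.4 ≤ -0.2148 < 0.6 is true → IN Λ
[4] lift (-11,-18): star map gives 0.1246; window check -0.4 ≤ 0.1246 < 0.6 is true → IN Λ
[5] lift (13,21): star map gives 0.0213; window check -0.4 ≤ 0.0213 < 0.6 is true → IN Λ
[6] lift (6,0): star map gives 6.0000; window check -0.4 ≤ 6.0000 < 0.6 is false → out
[7] lift (13,19): star map gives 1.2574; window check -0.4 ≤ 1.2574 < 0.6 is false → out

2, 3, 4, 5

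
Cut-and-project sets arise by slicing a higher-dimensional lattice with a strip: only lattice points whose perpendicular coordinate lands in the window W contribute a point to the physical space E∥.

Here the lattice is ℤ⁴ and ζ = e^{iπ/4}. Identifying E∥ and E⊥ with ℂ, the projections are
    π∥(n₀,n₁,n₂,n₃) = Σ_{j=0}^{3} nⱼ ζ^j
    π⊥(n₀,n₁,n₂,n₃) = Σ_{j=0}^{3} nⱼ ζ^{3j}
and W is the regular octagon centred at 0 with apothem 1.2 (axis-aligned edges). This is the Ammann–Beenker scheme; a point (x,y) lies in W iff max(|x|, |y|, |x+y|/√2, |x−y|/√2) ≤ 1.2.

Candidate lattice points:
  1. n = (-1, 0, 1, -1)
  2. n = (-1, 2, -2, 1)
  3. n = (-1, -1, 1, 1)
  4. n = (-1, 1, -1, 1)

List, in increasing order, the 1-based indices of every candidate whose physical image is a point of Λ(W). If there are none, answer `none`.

With ζ = e^{iπ/4} the internal vectors are ζ^0,ζ^3,ζ^6,ζ^9.
#1 (-1, 0, 1, -1): internal (-1.707107, -1.707107); octagon support 2.414214 vs apothem 1.2 → ∉ W
#2 (-1, 2, -2, 1): internal (-1.707107, 4.121320); octagon support 4.121320 vs apothem 1.2 → ∉ W
#3 (-1, -1, 1, 1): internal (0.414214, -1.000000); octagon support 1.000000 vs apothem 1.2 → ∈ W
#4 (-1, 1, -1, 1): internal (-1.000000, 2.414214); octagon support 2.414214 vs apothem 1.2 → ∉ W

3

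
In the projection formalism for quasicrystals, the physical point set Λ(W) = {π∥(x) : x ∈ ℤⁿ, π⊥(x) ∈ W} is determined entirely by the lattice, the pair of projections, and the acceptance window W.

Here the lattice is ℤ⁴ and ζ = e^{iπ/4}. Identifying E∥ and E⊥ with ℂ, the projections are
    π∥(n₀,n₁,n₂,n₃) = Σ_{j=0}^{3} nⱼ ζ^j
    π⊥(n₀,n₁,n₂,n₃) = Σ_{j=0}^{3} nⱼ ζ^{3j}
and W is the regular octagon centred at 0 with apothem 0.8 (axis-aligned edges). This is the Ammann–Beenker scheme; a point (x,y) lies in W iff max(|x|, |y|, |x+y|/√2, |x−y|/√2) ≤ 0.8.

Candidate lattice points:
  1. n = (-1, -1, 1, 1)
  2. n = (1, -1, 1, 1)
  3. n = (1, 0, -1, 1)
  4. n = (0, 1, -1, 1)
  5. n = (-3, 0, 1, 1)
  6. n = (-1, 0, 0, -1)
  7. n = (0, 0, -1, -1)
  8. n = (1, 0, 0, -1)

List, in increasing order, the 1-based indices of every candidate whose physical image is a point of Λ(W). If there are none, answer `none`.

Internal map: ζ^{3j} for j=0..3 gives (1,0), (−√2/2,√2/2), (0,−1), (√2/2,√2/2).
candidate 1: n = (-1, -1, 1, 1) → π⊥ ≈ (+0.414214, -1.000000); max(|x|,|y|,|x±y|/√2) = 1.000000 > 0.8 ⇒ ∉ W
candidate 2: n = (1, -1, 1, 1) → π⊥ ≈ (+2.414214, -1.000000); max(|x|,|y|,|x±y|/√2) = 2.414214 > 0.8 ⇒ ∉ W
candidate 3: n = (1, 0, -1, 1) → π⊥ ≈ (+1.707107, +1.707107); max(|x|,|y|,|x±y|/√2) = 2.414214 > 0.8 ⇒ ∉ W
candidate 4: n = (0, 1, -1, 1) → π⊥ ≈ (+0.000000, +2.414214); max(|x|,|y|,|x±y|/√2) = 2.414214 > 0.8 ⇒ ∉ W
candidate 5: n = (-3, 0, 1, 1) → π⊥ ≈ (-2.292893, -0.292893); max(|x|,|y|,|x±y|/√2) = 2.292893 > 0.8 ⇒ ∉ W
candidate 6: n = (-1, 0, 0, -1) → π⊥ ≈ (-1.707107, -0.707107); max(|x|,|y|,|x±y|/√2) = 1.707107 > 0.8 ⇒ ∉ W
candidate 7: n = (0, 0, -1, -1) → π⊥ ≈ (-0.707107, +0.292893); max(|x|,|y|,|x±y|/√2) = 0.707107 ≤ 0.8 ⇒ ∈ W
candidate 8: n = (1, 0, 0, -1) → π⊥ ≈ (+0.292893, -0.707107); max(|x|,|y|,|x±y|/√2) = 0.707107 ≤ 0.8 ⇒ ∈ W

7, 8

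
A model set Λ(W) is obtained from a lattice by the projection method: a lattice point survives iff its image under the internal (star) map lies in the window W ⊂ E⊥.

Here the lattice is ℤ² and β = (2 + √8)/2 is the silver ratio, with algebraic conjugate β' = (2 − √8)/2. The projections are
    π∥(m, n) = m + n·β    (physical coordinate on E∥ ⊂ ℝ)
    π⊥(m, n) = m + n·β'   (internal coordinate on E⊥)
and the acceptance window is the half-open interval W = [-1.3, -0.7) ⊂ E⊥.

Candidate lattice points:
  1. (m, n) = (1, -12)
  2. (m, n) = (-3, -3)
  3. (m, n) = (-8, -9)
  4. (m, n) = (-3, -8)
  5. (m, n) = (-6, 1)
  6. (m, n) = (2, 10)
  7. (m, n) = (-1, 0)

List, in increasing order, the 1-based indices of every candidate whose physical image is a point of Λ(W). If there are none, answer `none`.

Compute β' = (2−√8)/2 = -0.4142, so π⊥(m,n) = m -0.4142·n.
#1 (1,-12): internal coord 1 + (-12)·β' = +5.9706; +5.9706 ∉ [-1.3, -0.7) → out
#2 (-3,-3): internal coord -3 + (-3)·β' = -1.7574; -1.7574 ∉ [-1.3, -0.7) → out
#3 (-8,-9): internal coord -8 + (-9)·β' = -4.2721; -4.2721 ∉ [-1.3, -0.7) → out
#4 (-3,-8): internal coord -3 + (-8)·β' = +0.3137; +0.3137 ∉ [-1.3, -0.7) → out
#5 (-6,1): internal coord -6 + (1)·β' = -6.4142; -6.4142 ∉ [-1.3, -0.7) → out
#6 (2,10): internal coord 2 + (10)·β' = -2.1421; -2.1421 ∉ [-1.3, -0.7) → out
#7 (-1,0): internal coord -1 + (0)·β' = -1.0000; -1.0000 ∈ [-1.3, -0.7) → IN Λ

7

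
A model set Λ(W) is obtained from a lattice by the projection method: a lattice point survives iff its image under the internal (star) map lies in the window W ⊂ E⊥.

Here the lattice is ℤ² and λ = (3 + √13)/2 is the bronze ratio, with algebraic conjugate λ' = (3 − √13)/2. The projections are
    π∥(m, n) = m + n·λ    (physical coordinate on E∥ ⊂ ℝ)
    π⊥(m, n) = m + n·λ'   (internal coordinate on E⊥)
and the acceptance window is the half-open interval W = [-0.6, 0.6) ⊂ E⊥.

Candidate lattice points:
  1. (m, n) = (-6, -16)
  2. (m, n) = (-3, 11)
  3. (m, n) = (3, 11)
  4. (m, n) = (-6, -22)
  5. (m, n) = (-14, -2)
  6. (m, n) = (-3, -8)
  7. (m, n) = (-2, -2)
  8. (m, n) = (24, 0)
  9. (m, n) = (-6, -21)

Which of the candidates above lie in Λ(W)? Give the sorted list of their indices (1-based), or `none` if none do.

3, 6, 9

Numerically λ ≈ 3.302776 and λ' = −1/λ ≈ -0.302776.
candidate 1: (m,n)=(-6,-16) → π∥ = -6-16·λ ≈ -58.844410, π⊥ = -6-16·λ' ≈ -1.155590 ∉ [-0.6, 0.6) ⇒ out
candidate 2: (m,n)=(-3,11) → π∥ = -3+11·λ ≈ 33.330532, π⊥ = -3+11·λ' ≈ -6.330532 ∉ [-0.6, 0.6) ⇒ out
candidate 3: (m,n)=(3,11) → π∥ = 3+11·λ ≈ 39.330532, π⊥ = 3+11·λ' ≈ -0.330532 ∈ [-0.6, 0.6) ⇒ IN Λ
candidate 4: (m,n)=(-6,-22) → π∥ = -6-22·λ ≈ -78.661064, π⊥ = -6-22·λ' ≈ 0.661064 ∉ [-0.6, 0.6) ⇒ out
candidate 5: (m,n)=(-14,-2) → π∥ = -14-2·λ ≈ -20.605551, π⊥ = -14-2·λ' ≈ -13.394449 ∉ [-0.6, 0.6) ⇒ out
candidate 6: (m,n)=(-3,-8) → π∥ = -3-8·λ ≈ -29.422205, π⊥ = -3-8·λ' ≈ -0.577795 ∈ [-0.6, 0.6) ⇒ IN Λ
candidate 7: (m,n)=(-2,-2) → π∥ = -2-2·λ ≈ -8.605551, π⊥ = -2-2·λ' ≈ -1.394449 ∉ [-0.6, 0.6) ⇒ out
candidate 8: (m,n)=(24,0) → π∥ = 24+0·λ ≈ 24.000000, π⊥ = 24+0·λ' ≈ 24.000000 ∉ [-0.6, 0.6) ⇒ out
candidate 9: (m,n)=(-6,-21) → π∥ = -6-21·λ ≈ -75.358288, π⊥ = -6-21·λ' ≈ 0.358288 ∈ [-0.6, 0.6) ⇒ IN Λ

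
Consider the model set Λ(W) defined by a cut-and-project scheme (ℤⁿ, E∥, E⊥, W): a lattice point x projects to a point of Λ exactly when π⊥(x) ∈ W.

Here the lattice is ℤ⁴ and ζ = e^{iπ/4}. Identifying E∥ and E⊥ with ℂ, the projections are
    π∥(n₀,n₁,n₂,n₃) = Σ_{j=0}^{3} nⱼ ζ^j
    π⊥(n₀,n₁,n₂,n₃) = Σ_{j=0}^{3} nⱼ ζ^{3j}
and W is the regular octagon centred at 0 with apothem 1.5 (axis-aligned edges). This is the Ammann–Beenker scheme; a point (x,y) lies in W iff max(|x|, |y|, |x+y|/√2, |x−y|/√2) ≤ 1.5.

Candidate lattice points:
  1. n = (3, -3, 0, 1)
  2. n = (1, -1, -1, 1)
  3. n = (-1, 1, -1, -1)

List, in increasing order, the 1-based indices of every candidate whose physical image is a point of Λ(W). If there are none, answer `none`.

π⊥(n) = n₀ + n₁ζ³ + n₂ζ⁶ + n₃ζ⁹ where ζ = e^{iπ/4}.
#1 (3, -3, 0, 1): internal (5.828427, -1.414214); octagon support 5.828427 vs apothem 1.5 → ∉ W
#2 (1, -1, -1, 1): internal (2.414214, 1.000000); octagon support 2.414214 vs apothem 1.5 → ∉ W
#3 (-1, 1, -1, -1): internal (-2.414214, 1.000000); octagon support 2.414214 vs apothem 1.5 → ∉ W

none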